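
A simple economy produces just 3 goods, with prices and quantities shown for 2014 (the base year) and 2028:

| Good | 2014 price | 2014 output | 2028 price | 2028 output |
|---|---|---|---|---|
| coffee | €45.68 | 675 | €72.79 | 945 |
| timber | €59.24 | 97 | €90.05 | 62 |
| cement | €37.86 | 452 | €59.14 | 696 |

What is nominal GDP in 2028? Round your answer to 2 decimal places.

Nominal GDP 2028 = Σ (p_2028 × q_2028) = 72.79·945 + 90.05·62 + 59.14·696 = 115531.09.

€115531.09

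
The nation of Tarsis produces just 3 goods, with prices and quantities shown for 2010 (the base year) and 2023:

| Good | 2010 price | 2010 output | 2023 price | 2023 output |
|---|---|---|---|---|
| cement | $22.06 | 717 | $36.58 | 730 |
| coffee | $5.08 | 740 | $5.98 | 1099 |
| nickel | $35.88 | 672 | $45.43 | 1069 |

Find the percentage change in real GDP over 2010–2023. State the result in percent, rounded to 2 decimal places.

37.44%

Real GDP 2010 = Nominal GDP 2010 = 22.06·717 + 5.08·740 + 35.88·672 = 43687.58.
Real GDP 2023 (at 2010 prices) = 22.06·730 + 5.08·1099 + 35.88·1069 = 60042.44.
Real growth = 60042.44/43687.58 − 1 = 0.3744.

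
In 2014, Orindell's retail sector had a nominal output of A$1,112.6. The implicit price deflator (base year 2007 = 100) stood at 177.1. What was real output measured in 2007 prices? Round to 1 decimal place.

A$628.2

Real output = Nominal / (implicit price deflator/100) = 1112.6 / 1.771 = 628.23.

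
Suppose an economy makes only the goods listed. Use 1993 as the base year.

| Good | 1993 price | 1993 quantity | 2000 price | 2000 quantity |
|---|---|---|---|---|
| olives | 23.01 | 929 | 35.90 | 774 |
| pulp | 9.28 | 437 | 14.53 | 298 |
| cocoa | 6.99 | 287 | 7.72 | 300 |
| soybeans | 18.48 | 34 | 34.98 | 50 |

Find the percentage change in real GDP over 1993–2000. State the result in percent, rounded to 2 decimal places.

Real GDP 1993 = Nominal GDP 1993 = 23.01·929 + 9.28·437 + 6.99·287 + 18.48·34 = 28066.10.
Real GDP 2000 (at 1993 prices) = 23.01·774 + 9.28·298 + 6.99·300 + 18.48·50 = 23596.18.
Real growth = 23596.18/28066.10 − 1 = -0.1593.

-15.93%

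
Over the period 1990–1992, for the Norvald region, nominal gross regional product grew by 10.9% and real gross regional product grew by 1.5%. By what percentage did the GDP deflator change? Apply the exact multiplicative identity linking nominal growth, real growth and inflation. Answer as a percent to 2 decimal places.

9.26%

(1 + g_nom) = (1 + g_real)(1 + π), so π = 1.1090 / 1.0150 − 1 = 0.09261.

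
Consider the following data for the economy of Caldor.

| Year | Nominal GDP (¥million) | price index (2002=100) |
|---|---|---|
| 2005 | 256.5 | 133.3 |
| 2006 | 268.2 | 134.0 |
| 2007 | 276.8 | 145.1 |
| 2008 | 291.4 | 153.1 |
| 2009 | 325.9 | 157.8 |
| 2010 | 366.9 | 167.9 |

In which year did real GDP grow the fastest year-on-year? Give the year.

2006: real = 268.2/1.340 = 200.15; growth vs 2005 (192.42) = 4.02%.
2007: real = 276.8/1.451 = 190.76; growth vs 2006 (200.15) = -4.69%.
2008: real = 291.4/1.531 = 190.33; growth vs 2007 (190.76) = -0.23%.
2009: real = 325.9/1.578 = 206.53; growth vs 2008 (190.33) = 8.51%.
2010: real = 366.9/1.679 = 218.52; growth vs 2009 (206.53) = 5.81%.

2009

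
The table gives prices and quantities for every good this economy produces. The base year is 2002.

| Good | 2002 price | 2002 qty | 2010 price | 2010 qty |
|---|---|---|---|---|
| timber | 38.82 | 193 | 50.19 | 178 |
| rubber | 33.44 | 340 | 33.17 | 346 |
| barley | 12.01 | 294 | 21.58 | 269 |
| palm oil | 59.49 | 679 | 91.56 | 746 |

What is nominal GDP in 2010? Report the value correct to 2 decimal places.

94519.42

Nominal GDP 2010 = Σ (p_2010 × q_2010) = 50.19·178 + 33.17·346 + 21.58·269 + 91.56·746 = 94519.42.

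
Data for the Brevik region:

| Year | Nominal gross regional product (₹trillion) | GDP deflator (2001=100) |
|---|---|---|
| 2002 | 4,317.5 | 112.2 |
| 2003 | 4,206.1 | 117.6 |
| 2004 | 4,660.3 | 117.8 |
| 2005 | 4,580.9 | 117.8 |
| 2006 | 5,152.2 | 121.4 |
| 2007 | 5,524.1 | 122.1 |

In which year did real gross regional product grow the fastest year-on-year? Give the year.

2003: real = 4206.1/1.176 = 3576.62; growth vs 2002 (3848.04) = -7.05%.
2004: real = 4660.3/1.178 = 3956.11; growth vs 2003 (3576.62) = 10.61%.
2005: real = 4580.9/1.178 = 3888.71; growth vs 2004 (3956.11) = -1.70%.
2006: real = 5152.2/1.214 = 4243.99; growth vs 2005 (3888.71) = 9.14%.
2007: real = 5524.1/1.221 = 4524.24; growth vs 2006 (4243.99) = 6.60%.

2004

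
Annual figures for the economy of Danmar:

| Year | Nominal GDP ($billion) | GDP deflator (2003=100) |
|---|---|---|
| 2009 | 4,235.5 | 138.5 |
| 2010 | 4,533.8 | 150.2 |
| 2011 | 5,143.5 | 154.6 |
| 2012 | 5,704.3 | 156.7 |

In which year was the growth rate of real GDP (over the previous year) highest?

2011

2010: real = 4533.8/1.502 = 3018.51; growth vs 2009 (3058.12) = -1.30%.
2011: real = 5143.5/1.546 = 3326.97; growth vs 2010 (3018.51) = 10.22%.
2012: real = 5704.3/1.567 = 3640.27; growth vs 2011 (3326.97) = 9.42%.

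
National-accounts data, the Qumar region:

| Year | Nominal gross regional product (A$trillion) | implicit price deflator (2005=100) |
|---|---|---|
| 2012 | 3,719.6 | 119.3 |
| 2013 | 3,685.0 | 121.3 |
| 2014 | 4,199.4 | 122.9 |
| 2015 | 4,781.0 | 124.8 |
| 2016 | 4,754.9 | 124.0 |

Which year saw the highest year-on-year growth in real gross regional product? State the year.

2013: real = 3685.0/1.213 = 3037.92; growth vs 2012 (3117.85) = -2.56%.
2014: real = 4199.4/1.229 = 3416.92; growth vs 2013 (3037.92) = 12.48%.
2015: real = 4781.0/1.248 = 3830.93; growth vs 2014 (3416.92) = 12.12%.
2016: real = 4754.9/1.240 = 3834.60; growth vs 2015 (3830.93) = 0.10%.

2014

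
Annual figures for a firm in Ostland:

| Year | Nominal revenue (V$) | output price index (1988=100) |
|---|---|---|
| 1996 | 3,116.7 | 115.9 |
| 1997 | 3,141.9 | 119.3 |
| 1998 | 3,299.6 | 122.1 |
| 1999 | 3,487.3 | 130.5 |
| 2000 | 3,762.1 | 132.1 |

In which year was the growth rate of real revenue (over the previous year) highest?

2000

1997: real = 3141.9/1.193 = 2633.61; growth vs 1996 (2689.13) = -2.06%.
1998: real = 3299.6/1.221 = 2702.38; growth vs 1997 (2633.61) = 2.61%.
1999: real = 3487.3/1.305 = 2672.26; growth vs 1998 (2702.38) = -1.11%.
2000: real = 3762.1/1.321 = 2847.92; growth vs 1999 (2672.26) = 6.57%.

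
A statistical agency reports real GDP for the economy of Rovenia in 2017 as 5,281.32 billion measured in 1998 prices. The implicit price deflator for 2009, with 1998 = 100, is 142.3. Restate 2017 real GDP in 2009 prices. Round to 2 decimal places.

Real GDP in 2009 prices = Real GDP in 1998 prices × (P_2009/P_1998) = 5281.32 × 1.423 = 7515.32.

7,515.32 billion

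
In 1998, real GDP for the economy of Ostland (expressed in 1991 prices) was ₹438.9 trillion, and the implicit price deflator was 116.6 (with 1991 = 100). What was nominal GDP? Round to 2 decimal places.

Nominal GDP = Real × (implicit price deflator/100) = 438.9 × 1.166 = 511.76.

₹511.76 trillion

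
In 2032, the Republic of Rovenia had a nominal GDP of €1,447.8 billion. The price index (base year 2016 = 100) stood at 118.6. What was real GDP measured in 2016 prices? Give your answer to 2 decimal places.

Real GDP = Nominal / (price index/100) = 1447.8 / 1.186 = 1220.74.

€1,220.74 billion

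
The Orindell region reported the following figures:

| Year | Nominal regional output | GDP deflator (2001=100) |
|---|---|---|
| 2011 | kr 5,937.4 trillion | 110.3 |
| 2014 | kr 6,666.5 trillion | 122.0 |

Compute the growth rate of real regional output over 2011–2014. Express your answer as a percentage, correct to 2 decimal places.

1.51%

Real regional output 2011 = 5937.4 / 1.103 = 5382.96.
Real regional output 2014 = 6666.5 / 1.220 = 5464.34.
Real growth = 5464.34 / 5382.96 − 1 = 0.0151.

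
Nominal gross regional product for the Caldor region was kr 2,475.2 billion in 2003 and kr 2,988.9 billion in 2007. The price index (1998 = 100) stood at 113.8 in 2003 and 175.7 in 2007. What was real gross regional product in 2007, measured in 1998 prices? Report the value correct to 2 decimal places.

Real gross regional product = Nominal / (price index/100) = 2988.9 / 1.757 = 1701.14.

kr 1,701.14 billion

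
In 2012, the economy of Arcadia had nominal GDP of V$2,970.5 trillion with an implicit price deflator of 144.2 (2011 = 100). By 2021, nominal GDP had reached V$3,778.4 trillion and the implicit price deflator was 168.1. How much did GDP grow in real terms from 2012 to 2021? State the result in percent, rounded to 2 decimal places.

Real GDP 2012 = 2970.5 / 1.442 = 2059.99.
Real GDP 2021 = 3778.4 / 1.681 = 2247.71.
Real growth = 2247.71 / 2059.99 − 1 = 0.0911.

9.11%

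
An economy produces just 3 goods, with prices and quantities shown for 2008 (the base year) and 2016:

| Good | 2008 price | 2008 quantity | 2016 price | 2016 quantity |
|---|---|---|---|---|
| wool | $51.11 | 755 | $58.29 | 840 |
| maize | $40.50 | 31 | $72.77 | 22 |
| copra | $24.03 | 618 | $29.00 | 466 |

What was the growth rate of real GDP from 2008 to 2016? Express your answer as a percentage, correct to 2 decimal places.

Real GDP 2008 = Nominal GDP 2008 = 51.11·755 + 40.50·31 + 24.03·618 = 54694.09.
Real GDP 2016 (at 2008 prices) = 51.11·840 + 40.50·22 + 24.03·466 = 55021.38.
Real growth = 55021.38/54694.09 − 1 = 0.0060.

0.60%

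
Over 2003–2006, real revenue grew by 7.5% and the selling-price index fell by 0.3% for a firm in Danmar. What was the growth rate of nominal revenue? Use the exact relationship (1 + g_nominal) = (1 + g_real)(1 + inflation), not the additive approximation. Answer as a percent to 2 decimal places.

(1 + g_nom) = (1 + g_real)(1 + π) = 1.0750 × 0.9970 = 1.07178.

7.18%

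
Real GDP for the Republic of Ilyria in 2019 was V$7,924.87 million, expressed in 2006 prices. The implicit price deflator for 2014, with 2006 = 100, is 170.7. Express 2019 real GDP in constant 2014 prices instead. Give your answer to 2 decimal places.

V$13,527.75 million

Real GDP in 2014 prices = Real GDP in 2006 prices × (P_2014/P_2006) = 7924.87 × 1.707 = 13527.75.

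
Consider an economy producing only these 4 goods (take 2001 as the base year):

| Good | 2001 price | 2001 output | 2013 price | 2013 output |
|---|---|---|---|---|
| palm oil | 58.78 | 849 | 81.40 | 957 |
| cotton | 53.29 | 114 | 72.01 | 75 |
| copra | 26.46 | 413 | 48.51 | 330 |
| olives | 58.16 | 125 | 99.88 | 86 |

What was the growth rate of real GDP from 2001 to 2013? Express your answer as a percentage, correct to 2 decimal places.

Real GDP 2001 = Nominal GDP 2001 = 58.78·849 + 53.29·114 + 26.46·413 + 58.16·125 = 74177.26.
Real GDP 2013 (at 2001 prices) = 58.78·957 + 53.29·75 + 26.46·330 + 58.16·86 = 73982.77.
Real growth = 73982.77/74177.26 − 1 = -0.0026.

-0.26%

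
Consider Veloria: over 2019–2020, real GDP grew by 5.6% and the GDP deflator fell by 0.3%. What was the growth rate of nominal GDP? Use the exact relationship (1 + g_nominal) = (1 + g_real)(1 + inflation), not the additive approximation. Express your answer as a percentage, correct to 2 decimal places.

5.28%

(1 + g_nom) = (1 + g_real)(1 + π) = 1.0560 × 0.9970 = 1.05283.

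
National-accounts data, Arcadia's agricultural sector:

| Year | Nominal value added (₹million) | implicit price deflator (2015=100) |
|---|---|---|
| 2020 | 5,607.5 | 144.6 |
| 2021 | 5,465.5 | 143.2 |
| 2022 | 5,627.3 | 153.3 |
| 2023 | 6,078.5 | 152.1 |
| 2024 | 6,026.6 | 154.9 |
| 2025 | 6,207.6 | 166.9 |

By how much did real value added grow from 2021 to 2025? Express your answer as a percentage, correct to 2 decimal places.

Real value added 2021 = 5465.5/1.432 = 3816.69.
Real value added 2025 = 6207.6/1.669 = 3719.35.
Change = 3719.35/3816.69 − 1 = -0.0255.

-2.55%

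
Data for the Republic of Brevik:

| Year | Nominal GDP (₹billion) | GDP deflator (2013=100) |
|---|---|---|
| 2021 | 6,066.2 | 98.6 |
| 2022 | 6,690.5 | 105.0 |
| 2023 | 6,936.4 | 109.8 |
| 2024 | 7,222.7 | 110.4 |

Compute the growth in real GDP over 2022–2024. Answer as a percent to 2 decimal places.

Real GDP 2022 = 6690.5/1.050 = 6371.90.
Real GDP 2024 = 7222.7/1.104 = 6542.30.
Change = 6542.30/6371.90 − 1 = 0.0267.

2.67%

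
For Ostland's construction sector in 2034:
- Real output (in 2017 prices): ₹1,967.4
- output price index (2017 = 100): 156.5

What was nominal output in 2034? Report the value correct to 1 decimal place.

Nominal output = Real × (output price index/100) = 1967.4 × 1.565 = 3078.98.

₹3,079.0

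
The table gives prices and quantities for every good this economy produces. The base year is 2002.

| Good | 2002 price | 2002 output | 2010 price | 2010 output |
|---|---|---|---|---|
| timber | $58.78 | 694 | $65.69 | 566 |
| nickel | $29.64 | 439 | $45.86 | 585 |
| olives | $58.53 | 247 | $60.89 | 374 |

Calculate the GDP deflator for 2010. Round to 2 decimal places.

Nominal GDP 2010 = 65.69·566 + 45.86·585 + 60.89·374 = 86781.50.
Real GDP 2010 (at 2002 prices) = 58.78·566 + 29.64·585 + 58.53·374 = 72499.10.
Deflator = Nominal/Real × 100 = 86781.50/72499.10 × 100 = 119.700.

119.70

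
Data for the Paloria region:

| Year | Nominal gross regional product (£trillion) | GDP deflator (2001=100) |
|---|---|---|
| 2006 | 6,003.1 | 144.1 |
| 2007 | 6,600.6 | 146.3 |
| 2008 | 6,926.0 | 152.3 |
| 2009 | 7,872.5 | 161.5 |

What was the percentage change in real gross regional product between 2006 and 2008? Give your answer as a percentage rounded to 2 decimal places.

Real gross regional product 2006 = 6003.1/1.441 = 4165.93.
Real gross regional product 2008 = 6926.0/1.523 = 4547.60.
Change = 4547.60/4165.93 − 1 = 0.0916.

9.16%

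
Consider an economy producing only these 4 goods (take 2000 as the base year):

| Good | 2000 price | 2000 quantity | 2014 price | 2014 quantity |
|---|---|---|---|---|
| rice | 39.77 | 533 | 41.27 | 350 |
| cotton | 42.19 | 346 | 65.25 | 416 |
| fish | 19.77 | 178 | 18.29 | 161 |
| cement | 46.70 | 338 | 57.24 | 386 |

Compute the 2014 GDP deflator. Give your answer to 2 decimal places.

Nominal GDP 2014 = 41.27·350 + 65.25·416 + 18.29·161 + 57.24·386 = 66627.83.
Real GDP 2014 (at 2000 prices) = 39.77·350 + 42.19·416 + 19.77·161 + 46.70·386 = 52679.71.
Deflator = Nominal/Real × 100 = 66627.83/52679.71 × 100 = 126.477.

126.48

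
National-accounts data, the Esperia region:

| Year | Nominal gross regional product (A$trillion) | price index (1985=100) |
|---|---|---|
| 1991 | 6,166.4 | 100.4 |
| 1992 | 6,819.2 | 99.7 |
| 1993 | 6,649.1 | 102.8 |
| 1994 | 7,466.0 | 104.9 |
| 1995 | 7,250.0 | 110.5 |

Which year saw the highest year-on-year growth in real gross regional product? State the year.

1992

1992: real = 6819.2/0.997 = 6839.72; growth vs 1991 (6141.83) = 11.36%.
1993: real = 6649.1/1.028 = 6468.00; growth vs 1992 (6839.72) = -5.43%.
1994: real = 7466.0/1.049 = 7117.25; growth vs 1993 (6468.00) = 10.04%.
1995: real = 7250.0/1.105 = 6561.09; growth vs 1994 (7117.25) = -7.81%.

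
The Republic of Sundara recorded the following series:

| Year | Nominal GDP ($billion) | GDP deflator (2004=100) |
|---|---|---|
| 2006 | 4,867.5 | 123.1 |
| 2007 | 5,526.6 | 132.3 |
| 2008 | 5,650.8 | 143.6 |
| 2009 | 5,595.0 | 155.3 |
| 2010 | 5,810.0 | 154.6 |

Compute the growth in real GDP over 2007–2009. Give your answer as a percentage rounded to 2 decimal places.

-13.76%

Real GDP 2007 = 5526.6/1.323 = 4177.32.
Real GDP 2009 = 5595.0/1.553 = 3602.70.
Change = 3602.70/4177.32 − 1 = -0.1376.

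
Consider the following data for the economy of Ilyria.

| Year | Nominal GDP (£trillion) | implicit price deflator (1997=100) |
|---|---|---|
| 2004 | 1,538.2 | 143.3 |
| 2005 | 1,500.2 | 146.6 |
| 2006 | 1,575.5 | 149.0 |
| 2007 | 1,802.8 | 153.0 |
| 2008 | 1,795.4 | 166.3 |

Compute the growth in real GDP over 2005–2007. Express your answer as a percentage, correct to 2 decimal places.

Real GDP 2005 = 1500.2/1.466 = 1023.33.
Real GDP 2007 = 1802.8/1.530 = 1178.30.
Change = 1178.30/1023.33 − 1 = 0.1514.

15.14%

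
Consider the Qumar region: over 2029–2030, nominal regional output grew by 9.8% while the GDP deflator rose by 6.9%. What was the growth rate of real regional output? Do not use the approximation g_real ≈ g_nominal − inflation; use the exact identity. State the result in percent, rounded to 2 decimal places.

(1 + g_nom) = (1 + g_real)(1 + π), so g_real = 1.0980 / 1.0690 − 1 = 0.02713.

2.71%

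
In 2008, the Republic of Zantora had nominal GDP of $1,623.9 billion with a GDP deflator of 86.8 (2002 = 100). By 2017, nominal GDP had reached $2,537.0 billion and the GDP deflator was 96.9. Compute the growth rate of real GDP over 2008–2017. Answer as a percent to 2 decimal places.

Real GDP 2008 = 1623.9 / 0.868 = 1870.85.
Real GDP 2017 = 2537.0 / 0.969 = 2618.16.
Real growth = 2618.16 / 1870.85 − 1 = 0.3994.

39.94%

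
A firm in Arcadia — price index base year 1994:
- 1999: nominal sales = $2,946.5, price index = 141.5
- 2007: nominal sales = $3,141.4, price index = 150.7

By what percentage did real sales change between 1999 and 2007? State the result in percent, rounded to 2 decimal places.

0.11%

Deflate each year: 1999 → 2946.5/1.415 = 2082.33; 2007 → 3141.4/1.507 = 2084.54.
So real sales changed by 2084.54/2082.33 − 1 = 0.0011, i.e. 0.11%.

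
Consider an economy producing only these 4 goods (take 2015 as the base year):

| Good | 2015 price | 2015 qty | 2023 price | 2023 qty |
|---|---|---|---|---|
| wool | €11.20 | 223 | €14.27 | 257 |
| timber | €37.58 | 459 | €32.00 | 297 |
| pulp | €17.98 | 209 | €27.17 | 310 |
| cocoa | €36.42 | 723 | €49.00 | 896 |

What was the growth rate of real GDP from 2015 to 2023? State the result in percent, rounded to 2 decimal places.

4.83%

Real GDP 2015 = Nominal GDP 2015 = 11.20·223 + 37.58·459 + 17.98·209 + 36.42·723 = 49836.30.
Real GDP 2023 (at 2015 prices) = 11.20·257 + 37.58·297 + 17.98·310 + 36.42·896 = 52245.78.
Real growth = 52245.78/49836.30 − 1 = 0.0483.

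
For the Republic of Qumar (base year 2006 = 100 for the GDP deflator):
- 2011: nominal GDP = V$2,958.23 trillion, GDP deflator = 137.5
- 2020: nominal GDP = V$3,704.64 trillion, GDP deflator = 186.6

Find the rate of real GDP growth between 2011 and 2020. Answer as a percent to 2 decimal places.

-7.72%

Real GDP 2011 = 2958.23 / 1.375 = 2151.44.
Real GDP 2020 = 3704.64 / 1.866 = 1985.34.
Real growth = 1985.34 / 2151.44 − 1 = -0.0772.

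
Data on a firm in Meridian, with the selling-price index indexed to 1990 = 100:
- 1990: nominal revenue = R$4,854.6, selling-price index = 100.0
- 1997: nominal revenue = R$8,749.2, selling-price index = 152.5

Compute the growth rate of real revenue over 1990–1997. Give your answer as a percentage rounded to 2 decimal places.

Deflate each year: 1990 → 4854.6/1.000 = 4854.60; 1997 → 8749.2/1.525 = 5737.18.
So real revenue changed by 5737.18/4854.60 − 1 = 0.1818, i.e. 18.18%.

18.18%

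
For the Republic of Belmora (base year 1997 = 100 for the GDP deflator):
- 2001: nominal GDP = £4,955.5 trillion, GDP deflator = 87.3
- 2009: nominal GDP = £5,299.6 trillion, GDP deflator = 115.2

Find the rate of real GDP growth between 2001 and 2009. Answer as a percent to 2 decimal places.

Deflate each year: 2001 → 4955.5/0.873 = 5676.40; 2009 → 5299.6/1.152 = 4600.35.
So real GDP changed by 4600.35/5676.40 − 1 = -0.1896, i.e. -18.96%.

-18.96%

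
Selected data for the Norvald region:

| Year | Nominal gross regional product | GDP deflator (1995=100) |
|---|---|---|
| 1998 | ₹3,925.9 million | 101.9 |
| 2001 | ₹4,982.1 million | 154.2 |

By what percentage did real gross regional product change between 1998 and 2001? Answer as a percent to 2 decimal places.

-16.14%

Deflate each year: 1998 → 3925.9/1.019 = 3852.70; 2001 → 4982.1/1.542 = 3230.93.
So real gross regional product changed by 3230.93/3852.70 − 1 = -0.1614, i.e. -16.14%.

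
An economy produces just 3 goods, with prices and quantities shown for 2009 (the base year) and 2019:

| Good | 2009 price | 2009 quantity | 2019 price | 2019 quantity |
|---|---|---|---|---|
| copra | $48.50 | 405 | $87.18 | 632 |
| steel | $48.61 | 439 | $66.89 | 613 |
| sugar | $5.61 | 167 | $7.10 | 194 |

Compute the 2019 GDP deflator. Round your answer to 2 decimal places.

158.40

Nominal GDP 2019 = 87.18·632 + 66.89·613 + 7.10·194 = 97478.73.
Real GDP 2019 (at 2009 prices) = 48.50·632 + 48.61·613 + 5.61·194 = 61538.27.
Deflator = Nominal/Real × 100 = 97478.73/61538.27 × 100 = 158.403.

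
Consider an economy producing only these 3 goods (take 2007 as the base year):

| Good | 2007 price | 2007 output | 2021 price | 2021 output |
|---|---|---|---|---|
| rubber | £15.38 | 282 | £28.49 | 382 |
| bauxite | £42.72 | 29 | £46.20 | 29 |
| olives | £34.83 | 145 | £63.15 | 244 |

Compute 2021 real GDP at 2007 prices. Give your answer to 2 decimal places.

£15612.56

Real GDP 2021 = Σ (p_2007 × q_2021) = 15.38·382 + 42.72·29 + 34.83·244 = 15612.56.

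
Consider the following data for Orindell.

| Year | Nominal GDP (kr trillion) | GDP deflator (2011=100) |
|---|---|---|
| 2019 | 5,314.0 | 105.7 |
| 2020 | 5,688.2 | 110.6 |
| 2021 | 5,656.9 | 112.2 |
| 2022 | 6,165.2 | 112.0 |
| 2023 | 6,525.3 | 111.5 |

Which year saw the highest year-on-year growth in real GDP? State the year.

2022

2020: real = 5688.2/1.106 = 5143.04; growth vs 2019 (5027.44) = 2.30%.
2021: real = 5656.9/1.122 = 5041.80; growth vs 2020 (5143.04) = -1.97%.
2022: real = 6165.2/1.120 = 5504.64; growth vs 2021 (5041.80) = 9.18%.
2023: real = 6525.3/1.115 = 5852.29; growth vs 2022 (5504.64) = 6.32%.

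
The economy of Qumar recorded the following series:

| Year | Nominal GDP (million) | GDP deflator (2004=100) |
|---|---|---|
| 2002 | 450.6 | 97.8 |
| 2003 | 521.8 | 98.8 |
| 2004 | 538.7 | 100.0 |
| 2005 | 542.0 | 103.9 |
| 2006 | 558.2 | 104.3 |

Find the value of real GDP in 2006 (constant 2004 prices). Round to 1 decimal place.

535.2 million

Real GDP 2006 = 558.2 / 1.043 = 535.19.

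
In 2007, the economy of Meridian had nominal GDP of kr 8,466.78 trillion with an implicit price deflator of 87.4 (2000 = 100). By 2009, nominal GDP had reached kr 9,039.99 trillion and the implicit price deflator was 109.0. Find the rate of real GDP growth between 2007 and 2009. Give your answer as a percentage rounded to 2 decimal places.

Real GDP 2007 = 8466.78 / 0.874 = 9687.39.
Real GDP 2009 = 9039.99 / 1.090 = 8293.57.
Real growth = 8293.57 / 9687.39 − 1 = -0.1439.

-14.39%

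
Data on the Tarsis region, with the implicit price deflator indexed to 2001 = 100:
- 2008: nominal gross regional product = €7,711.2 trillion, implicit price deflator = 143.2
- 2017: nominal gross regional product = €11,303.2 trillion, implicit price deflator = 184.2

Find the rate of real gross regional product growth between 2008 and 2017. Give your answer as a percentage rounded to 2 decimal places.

Deflate each year: 2008 → 7711.2/1.432 = 5384.92; 2017 → 11303.2/1.842 = 6136.37.
So real gross regional product changed by 6136.37/5384.92 − 1 = 0.1395, i.e. 13.95%.

13.95%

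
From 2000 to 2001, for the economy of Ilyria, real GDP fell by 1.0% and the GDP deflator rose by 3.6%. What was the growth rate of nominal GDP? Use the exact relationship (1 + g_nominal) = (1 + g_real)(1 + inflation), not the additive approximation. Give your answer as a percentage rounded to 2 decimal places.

2.56%

(1 + g_nom) = (1 + g_real)(1 + π) = 0.9900 × 1.0360 = 1.02564.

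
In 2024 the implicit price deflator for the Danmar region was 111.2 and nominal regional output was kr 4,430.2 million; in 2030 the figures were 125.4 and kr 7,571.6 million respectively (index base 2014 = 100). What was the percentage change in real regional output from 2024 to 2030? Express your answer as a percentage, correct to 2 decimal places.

Real regional output 2024 = 4430.2 / 1.112 = 3983.99.
Real regional output 2030 = 7571.6 / 1.254 = 6037.96.
Real growth = 6037.96 / 3983.99 − 1 = 0.5156.

51.56%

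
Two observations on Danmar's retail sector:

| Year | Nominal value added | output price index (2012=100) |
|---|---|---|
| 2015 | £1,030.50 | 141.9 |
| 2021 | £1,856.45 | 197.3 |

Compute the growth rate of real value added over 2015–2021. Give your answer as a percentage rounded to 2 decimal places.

29.57%

Real value added 2015 = 1030.50 / 1.419 = 726.22.
Real value added 2021 = 1856.45 / 1.973 = 940.93.
Real growth = 940.93 / 726.22 − 1 = 0.2957.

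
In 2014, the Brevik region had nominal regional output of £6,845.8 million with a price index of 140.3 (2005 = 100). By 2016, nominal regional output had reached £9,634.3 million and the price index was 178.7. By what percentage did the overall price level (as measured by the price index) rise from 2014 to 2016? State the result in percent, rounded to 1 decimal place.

27.4%

Price-level change = 178.7 / 140.3 − 1 = 0.2737.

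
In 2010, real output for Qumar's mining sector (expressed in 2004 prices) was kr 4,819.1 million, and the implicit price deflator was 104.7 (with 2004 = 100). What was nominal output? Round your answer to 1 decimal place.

kr 5,045.6 million

Nominal output = Real × (implicit price deflator/100) = 4819.1 × 1.047 = 5045.60.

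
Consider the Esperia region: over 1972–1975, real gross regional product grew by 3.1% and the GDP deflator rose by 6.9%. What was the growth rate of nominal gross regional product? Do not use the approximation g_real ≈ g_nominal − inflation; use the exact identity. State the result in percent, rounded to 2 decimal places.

10.21%

(1 + g_nom) = (1 + g_real)(1 + π) = 1.0310 × 1.0690 = 1.10214.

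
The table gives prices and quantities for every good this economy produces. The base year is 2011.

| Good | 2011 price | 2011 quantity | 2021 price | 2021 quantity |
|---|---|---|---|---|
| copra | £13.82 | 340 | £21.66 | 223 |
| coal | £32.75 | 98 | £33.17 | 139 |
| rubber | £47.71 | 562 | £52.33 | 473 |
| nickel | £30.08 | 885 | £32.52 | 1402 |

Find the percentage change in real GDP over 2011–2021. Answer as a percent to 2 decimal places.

Real GDP 2011 = Nominal GDP 2011 = 13.82·340 + 32.75·98 + 47.71·562 + 30.08·885 = 61342.12.
Real GDP 2021 (at 2011 prices) = 13.82·223 + 32.75·139 + 47.71·473 + 30.08·1402 = 72373.10.
Real growth = 72373.10/61342.12 − 1 = 0.1798.

17.98%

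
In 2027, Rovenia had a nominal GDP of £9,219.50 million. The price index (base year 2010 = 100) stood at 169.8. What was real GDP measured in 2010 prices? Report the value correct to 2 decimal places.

£5,429.62 million

Real GDP = Nominal / (price index/100) = 9219.50 / 1.698 = 5429.62.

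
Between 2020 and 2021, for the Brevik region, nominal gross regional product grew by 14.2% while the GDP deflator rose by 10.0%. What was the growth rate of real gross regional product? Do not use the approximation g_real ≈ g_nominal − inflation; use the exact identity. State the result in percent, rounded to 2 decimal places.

(1 + g_nom) = (1 + g_real)(1 + π), so g_real = 1.1420 / 1.1000 − 1 = 0.03818.

3.82%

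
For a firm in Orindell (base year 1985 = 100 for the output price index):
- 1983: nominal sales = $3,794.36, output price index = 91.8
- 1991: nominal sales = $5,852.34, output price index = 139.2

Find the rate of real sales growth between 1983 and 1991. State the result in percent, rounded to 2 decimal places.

Real sales 1983 = 3794.36 / 0.918 = 4133.29.
Real sales 1991 = 5852.34 / 1.392 = 4204.27.
Real growth = 4204.27 / 4133.29 − 1 = 0.0172.

1.72%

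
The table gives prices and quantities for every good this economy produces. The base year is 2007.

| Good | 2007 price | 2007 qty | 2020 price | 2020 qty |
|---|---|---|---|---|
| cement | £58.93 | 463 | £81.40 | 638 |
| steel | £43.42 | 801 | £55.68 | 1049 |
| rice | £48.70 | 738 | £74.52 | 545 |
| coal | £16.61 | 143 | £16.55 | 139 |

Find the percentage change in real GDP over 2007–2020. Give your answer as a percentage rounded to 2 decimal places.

Real GDP 2007 = Nominal GDP 2007 = 58.93·463 + 43.42·801 + 48.70·738 + 16.61·143 = 100379.84.
Real GDP 2020 (at 2007 prices) = 58.93·638 + 43.42·1049 + 48.70·545 + 16.61·139 = 111995.21.
Real growth = 111995.21/100379.84 − 1 = 0.1157.

11.57%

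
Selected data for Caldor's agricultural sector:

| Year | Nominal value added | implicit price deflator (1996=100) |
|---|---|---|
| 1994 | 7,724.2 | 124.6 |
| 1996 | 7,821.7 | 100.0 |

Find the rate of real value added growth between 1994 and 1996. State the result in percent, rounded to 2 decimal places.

Deflate each year: 1994 → 7724.2/1.246 = 6199.20; 1996 → 7821.7/1.000 = 7821.70.
So real value added changed by 7821.70/6199.20 − 1 = 0.2617, i.e. 26.17%.

26.17%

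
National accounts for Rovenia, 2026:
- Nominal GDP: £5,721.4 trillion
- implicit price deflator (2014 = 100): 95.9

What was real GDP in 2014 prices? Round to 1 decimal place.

£5,966.0 trillion

Real GDP = Nominal / (implicit price deflator/100) = 5721.4 / 0.959 = 5966.01.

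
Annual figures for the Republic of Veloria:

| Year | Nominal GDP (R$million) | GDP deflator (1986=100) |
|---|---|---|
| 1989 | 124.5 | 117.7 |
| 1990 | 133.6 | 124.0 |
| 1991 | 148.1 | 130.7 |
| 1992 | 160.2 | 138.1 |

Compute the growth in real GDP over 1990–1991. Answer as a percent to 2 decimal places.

Real GDP 1990 = 133.6/1.240 = 107.74.
Real GDP 1991 = 148.1/1.307 = 113.31.
Change = 113.31/107.74 − 1 = 0.0517.

5.17%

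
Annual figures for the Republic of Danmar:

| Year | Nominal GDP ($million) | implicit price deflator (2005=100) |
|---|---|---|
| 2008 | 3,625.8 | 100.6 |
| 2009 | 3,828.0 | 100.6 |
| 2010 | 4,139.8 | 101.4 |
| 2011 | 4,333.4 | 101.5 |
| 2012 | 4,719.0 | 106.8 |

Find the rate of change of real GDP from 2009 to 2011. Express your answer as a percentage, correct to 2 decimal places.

Real GDP 2009 = 3828.0/1.006 = 3805.17.
Real GDP 2011 = 4333.4/1.015 = 4269.36.
Change = 4269.36/3805.17 − 1 = 0.1220.

12.20%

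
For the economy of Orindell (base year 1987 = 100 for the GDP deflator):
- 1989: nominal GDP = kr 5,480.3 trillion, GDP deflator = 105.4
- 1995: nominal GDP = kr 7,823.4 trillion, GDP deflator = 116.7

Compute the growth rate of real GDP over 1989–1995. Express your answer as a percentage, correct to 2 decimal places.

28.93%

Deflate each year: 1989 → 5480.3/1.054 = 5199.53; 1995 → 7823.4/1.167 = 6703.86.
So real GDP changed by 6703.86/5199.53 − 1 = 0.2893, i.e. 28.93%.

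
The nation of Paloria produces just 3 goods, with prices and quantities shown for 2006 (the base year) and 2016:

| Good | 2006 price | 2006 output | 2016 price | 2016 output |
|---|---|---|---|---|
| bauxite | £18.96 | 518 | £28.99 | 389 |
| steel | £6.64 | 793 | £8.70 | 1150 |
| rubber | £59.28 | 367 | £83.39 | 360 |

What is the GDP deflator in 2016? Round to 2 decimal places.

Nominal GDP 2016 = 28.99·389 + 8.70·1150 + 83.39·360 = 51302.51.
Real GDP 2016 (at 2006 prices) = 18.96·389 + 6.64·1150 + 59.28·360 = 36352.24.
Deflator = Nominal/Real × 100 = 51302.51/36352.24 × 100 = 141.126.

141.13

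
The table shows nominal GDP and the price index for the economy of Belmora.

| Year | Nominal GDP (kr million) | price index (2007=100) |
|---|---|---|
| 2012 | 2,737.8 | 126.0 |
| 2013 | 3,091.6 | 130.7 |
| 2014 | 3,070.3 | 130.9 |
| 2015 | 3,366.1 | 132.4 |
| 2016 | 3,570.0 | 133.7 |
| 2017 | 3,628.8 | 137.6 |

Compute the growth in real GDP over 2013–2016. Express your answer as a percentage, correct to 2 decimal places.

12.88%

Real GDP 2013 = 3091.6/1.307 = 2365.42.
Real GDP 2016 = 3570.0/1.337 = 2670.16.
Change = 2670.16/2365.42 − 1 = 0.1288.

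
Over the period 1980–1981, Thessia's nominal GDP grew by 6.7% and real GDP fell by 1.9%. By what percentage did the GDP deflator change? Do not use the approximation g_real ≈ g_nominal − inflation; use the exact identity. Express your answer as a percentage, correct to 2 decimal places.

(1 + g_nom) = (1 + g_real)(1 + π), so π = 1.0670 / 0.9810 − 1 = 0.08767.

8.77%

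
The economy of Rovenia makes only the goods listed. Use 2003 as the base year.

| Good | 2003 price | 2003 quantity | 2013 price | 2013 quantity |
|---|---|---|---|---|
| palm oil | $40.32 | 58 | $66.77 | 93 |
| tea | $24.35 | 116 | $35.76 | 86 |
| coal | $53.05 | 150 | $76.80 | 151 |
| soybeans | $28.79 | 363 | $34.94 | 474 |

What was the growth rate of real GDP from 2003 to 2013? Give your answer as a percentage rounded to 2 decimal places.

16.67%

Real GDP 2003 = Nominal GDP 2003 = 40.32·58 + 24.35·116 + 53.05·150 + 28.79·363 = 23571.43.
Real GDP 2013 (at 2003 prices) = 40.32·93 + 24.35·86 + 53.05·151 + 28.79·474 = 27500.87.
Real growth = 27500.87/23571.43 − 1 = 0.1667.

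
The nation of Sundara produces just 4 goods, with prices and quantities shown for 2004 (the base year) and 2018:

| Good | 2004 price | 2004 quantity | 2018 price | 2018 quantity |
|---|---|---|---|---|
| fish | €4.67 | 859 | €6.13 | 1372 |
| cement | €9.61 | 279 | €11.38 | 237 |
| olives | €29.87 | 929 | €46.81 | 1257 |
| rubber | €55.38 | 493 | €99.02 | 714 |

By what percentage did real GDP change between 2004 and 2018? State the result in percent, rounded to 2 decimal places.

Real GDP 2004 = Nominal GDP 2004 = 4.67·859 + 9.61·279 + 29.87·929 + 55.38·493 = 61744.29.
Real GDP 2018 (at 2004 prices) = 4.67·1372 + 9.61·237 + 29.87·1257 + 55.38·714 = 85772.72.
Real growth = 85772.72/61744.29 − 1 = 0.3892.

38.92%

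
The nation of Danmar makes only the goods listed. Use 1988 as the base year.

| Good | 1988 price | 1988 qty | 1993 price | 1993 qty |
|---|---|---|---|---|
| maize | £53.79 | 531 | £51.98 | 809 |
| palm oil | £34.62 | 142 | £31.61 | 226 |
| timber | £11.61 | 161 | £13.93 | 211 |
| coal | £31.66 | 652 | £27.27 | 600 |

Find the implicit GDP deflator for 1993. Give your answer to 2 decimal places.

94.11

Nominal GDP 1993 = 51.98·809 + 31.61·226 + 13.93·211 + 27.27·600 = 68496.91.
Real GDP 1993 (at 1988 prices) = 53.79·809 + 34.62·226 + 11.61·211 + 31.66·600 = 72785.94.
Deflator = Nominal/Real × 100 = 68496.91/72785.94 × 100 = 94.107.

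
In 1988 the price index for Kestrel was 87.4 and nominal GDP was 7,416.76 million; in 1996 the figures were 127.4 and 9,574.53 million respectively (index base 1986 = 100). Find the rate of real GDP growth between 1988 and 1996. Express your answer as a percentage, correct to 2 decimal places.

-11.44%

Real GDP 1988 = 7416.76 / 0.874 = 8486.00.
Real GDP 1996 = 9574.53 / 1.274 = 7515.33.
Real growth = 7515.33 / 8486.00 − 1 = -0.1144.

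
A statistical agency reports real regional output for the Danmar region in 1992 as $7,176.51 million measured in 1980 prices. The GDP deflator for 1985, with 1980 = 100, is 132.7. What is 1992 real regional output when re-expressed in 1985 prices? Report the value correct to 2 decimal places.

$9,523.23 million

Real regional output in 1985 prices = Real regional output in 1980 prices × (P_1985/P_1980) = 7176.51 × 1.327 = 9523.23.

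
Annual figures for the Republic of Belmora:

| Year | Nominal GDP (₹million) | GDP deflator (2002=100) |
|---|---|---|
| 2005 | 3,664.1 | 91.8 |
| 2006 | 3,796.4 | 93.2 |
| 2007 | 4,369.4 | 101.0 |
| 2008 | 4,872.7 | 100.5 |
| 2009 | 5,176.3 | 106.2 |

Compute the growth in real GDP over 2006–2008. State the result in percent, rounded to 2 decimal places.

19.03%

Real GDP 2006 = 3796.4/0.932 = 4073.39.
Real GDP 2008 = 4872.7/1.005 = 4848.46.
Change = 4848.46/4073.39 − 1 = 0.1903.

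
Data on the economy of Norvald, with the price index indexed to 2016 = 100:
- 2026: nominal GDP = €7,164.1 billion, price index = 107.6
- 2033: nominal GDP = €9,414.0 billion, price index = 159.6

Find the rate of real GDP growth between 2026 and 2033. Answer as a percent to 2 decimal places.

-11.41%

Real GDP 2026 = 7164.1 / 1.076 = 6658.09.
Real GDP 2033 = 9414.0 / 1.596 = 5898.50.
Real growth = 5898.50 / 6658.09 − 1 = -0.1141.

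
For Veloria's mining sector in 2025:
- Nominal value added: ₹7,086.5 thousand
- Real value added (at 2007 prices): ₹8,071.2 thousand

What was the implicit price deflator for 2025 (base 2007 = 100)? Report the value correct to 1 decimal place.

87.8

implicit price deflator = (Nominal / Real) × 100 = 7086.5 / 8071.2 × 100 = 87.80.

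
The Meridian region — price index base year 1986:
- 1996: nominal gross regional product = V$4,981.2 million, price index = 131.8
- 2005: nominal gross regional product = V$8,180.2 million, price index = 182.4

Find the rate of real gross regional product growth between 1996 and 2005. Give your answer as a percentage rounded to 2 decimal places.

Deflate each year: 1996 → 4981.2/1.318 = 3779.36; 2005 → 8180.2/1.824 = 4484.76.
So real gross regional product changed by 4484.76/3779.36 − 1 = 0.1866, i.e. 18.66%.

18.66%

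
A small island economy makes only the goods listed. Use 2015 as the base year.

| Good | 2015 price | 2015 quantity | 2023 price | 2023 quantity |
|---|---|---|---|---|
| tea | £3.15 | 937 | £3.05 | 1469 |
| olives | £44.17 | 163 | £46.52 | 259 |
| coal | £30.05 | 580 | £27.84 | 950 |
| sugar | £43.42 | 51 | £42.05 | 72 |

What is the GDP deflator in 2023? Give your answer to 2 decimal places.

96.36

Nominal GDP 2023 = 3.05·1469 + 46.52·259 + 27.84·950 + 42.05·72 = 46004.73.
Real GDP 2023 (at 2015 prices) = 3.15·1469 + 44.17·259 + 30.05·950 + 43.42·72 = 47741.12.
Deflator = Nominal/Real × 100 = 46004.73/47741.12 × 100 = 96.363.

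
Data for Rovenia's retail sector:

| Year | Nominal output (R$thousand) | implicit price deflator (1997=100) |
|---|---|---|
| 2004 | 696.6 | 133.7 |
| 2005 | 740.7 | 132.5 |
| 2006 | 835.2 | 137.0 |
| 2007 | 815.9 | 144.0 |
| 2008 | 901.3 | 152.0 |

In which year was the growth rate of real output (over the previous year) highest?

2005: real = 740.7/1.325 = 559.02; growth vs 2004 (521.02) = 7.29%.
2006: real = 835.2/1.370 = 609.64; growth vs 2005 (559.02) = 9.06%.
2007: real = 815.9/1.440 = 566.60; growth vs 2006 (609.64) = -7.06%.
2008: real = 901.3/1.520 = 592.96; growth vs 2007 (566.60) = 4.65%.

2006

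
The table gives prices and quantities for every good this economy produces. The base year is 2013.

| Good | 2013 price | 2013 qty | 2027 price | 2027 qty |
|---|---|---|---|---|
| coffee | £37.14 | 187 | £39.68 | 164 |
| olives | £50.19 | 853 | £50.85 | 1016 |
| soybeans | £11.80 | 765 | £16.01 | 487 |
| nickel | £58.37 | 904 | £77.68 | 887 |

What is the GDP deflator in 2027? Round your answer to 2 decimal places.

117.68

Nominal GDP 2027 = 39.68·164 + 50.85·1016 + 16.01·487 + 77.68·887 = 134870.15.
Real GDP 2027 (at 2013 prices) = 37.14·164 + 50.19·1016 + 11.80·487 + 58.37·887 = 114604.79.
Deflator = Nominal/Real × 100 = 134870.15/114604.79 × 100 = 117.683.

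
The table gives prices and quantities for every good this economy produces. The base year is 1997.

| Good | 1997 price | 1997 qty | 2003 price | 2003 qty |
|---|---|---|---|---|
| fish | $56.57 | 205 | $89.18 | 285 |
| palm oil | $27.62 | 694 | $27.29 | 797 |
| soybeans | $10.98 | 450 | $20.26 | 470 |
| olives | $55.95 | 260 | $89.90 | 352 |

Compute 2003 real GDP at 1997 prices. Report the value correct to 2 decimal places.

Real GDP 2003 = Σ (p_1997 × q_2003) = 56.57·285 + 27.62·797 + 10.98·470 + 55.95·352 = 62990.59.

$62990.59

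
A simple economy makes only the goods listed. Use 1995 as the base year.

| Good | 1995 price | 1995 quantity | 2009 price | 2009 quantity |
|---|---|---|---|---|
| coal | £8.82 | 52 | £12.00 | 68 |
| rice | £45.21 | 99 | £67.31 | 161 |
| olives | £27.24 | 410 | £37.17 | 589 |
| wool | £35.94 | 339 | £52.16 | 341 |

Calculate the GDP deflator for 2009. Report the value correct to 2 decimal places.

141.89

Nominal GDP 2009 = 12.00·68 + 67.31·161 + 37.17·589 + 52.16·341 = 51332.60.
Real GDP 2009 (at 1995 prices) = 8.82·68 + 45.21·161 + 27.24·589 + 35.94·341 = 36178.47.
Deflator = Nominal/Real × 100 = 51332.60/36178.47 × 100 = 141.887.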